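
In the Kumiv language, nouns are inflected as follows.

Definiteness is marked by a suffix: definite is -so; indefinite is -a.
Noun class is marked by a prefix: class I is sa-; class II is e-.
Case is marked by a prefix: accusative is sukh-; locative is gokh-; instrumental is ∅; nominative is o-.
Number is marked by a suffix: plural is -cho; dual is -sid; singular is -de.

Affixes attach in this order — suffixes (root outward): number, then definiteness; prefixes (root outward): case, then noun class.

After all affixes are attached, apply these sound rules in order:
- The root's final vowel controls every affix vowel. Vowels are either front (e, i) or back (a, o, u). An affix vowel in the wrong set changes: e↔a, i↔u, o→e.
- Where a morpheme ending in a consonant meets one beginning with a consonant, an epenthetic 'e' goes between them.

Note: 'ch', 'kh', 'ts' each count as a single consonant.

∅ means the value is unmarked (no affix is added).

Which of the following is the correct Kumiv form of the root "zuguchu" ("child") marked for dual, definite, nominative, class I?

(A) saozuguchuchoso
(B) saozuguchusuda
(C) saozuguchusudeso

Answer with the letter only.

C

Attach case nominative o- → ozuguchu.
Attach number dual -sid → ozuguchusid.
Attach definiteness definite -so → ozuguchusidso.
Attach noun class class I sa- → saozuguchusidso.
Apply vowel harmony: saozuguchusidso → saozuguchusudso.
Apply epenthesis: saozuguchusudso → saozuguchusudeso.
So the correct form is saozuguchusudeso, option (C).
(A) saozuguchuchoso is wrong: it uses plural instead of dual for number.
(B) saozuguchusuda is wrong: it uses indefinite instead of definite for definiteness.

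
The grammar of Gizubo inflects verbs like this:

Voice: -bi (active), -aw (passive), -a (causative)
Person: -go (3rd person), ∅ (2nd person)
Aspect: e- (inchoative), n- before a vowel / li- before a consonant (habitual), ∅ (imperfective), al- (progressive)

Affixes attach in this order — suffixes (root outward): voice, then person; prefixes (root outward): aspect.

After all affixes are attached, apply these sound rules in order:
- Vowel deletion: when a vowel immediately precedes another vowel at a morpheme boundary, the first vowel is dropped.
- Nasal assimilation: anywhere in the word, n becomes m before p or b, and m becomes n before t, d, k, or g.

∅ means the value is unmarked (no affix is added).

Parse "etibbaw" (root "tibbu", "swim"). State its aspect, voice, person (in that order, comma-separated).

inchoative, passive, 2nd person

Segment: e-tibbu-aw.
aspect: e- → inchoative.
voice: -aw → passive.
person: ∅ → 2nd person.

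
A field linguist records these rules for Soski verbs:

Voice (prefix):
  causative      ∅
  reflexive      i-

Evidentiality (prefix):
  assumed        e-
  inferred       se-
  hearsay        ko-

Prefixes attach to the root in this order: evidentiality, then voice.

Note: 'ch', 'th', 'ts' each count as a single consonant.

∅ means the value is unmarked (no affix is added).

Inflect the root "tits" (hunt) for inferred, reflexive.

isetits

Attach evidentiality inferred se- → setits.
Attach voice reflexive i- → isetits.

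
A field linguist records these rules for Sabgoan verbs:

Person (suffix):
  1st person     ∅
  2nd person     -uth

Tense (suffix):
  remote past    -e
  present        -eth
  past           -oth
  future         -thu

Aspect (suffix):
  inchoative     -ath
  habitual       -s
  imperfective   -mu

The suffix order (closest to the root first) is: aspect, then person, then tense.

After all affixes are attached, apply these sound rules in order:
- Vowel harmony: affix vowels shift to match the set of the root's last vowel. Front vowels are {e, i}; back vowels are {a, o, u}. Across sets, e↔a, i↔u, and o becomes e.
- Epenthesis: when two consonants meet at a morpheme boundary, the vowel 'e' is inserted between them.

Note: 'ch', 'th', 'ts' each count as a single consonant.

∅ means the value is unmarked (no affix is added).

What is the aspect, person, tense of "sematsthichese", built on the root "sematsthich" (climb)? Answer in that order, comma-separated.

Segment: sematsthich-s-e.
aspect: -s → habitual.
person: ∅ → 1st person.
tense: -e → remote past.

habitual, 1st person, remote past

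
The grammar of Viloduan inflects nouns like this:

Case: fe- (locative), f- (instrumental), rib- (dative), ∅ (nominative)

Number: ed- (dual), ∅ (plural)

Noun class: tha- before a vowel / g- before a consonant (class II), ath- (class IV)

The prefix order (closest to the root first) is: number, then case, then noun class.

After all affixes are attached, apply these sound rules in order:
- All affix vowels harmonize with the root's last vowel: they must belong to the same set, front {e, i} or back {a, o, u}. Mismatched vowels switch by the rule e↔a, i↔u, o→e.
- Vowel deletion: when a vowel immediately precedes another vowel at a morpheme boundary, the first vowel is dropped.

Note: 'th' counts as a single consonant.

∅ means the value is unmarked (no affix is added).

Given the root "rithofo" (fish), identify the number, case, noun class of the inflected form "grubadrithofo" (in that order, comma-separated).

Segment: g-rib-ed-rithofo.
number: ed- → dual.
case: rib- → dative.
noun class: tha/g- → class II.

dual, dative, class II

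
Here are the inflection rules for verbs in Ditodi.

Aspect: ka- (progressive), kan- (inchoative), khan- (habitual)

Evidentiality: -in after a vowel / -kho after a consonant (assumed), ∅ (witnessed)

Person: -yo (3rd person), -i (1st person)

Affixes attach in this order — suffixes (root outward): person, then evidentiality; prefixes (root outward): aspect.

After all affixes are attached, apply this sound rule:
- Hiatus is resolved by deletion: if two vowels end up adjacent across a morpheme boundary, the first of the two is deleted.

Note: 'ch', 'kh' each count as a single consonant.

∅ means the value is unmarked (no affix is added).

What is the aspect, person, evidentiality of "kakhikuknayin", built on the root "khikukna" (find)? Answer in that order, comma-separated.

progressive, 3rd person, assumed

Segment: ka-khikukna-yo-in.
aspect: ka- → progressive.
person: -yo → 3rd person.
evidentiality: -in/kho → assumed.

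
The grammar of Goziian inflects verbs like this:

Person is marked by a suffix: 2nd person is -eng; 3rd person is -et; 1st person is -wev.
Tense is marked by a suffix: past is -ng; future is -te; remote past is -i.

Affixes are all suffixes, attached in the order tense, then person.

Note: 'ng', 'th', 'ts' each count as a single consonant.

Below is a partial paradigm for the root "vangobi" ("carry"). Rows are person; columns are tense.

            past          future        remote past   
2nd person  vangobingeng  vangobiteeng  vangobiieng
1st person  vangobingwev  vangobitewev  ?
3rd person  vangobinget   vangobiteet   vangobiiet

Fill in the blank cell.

Attach tense remote past -i → vangobii.
Attach person 1st person -wev → vangobiiwev.

vangobiiwev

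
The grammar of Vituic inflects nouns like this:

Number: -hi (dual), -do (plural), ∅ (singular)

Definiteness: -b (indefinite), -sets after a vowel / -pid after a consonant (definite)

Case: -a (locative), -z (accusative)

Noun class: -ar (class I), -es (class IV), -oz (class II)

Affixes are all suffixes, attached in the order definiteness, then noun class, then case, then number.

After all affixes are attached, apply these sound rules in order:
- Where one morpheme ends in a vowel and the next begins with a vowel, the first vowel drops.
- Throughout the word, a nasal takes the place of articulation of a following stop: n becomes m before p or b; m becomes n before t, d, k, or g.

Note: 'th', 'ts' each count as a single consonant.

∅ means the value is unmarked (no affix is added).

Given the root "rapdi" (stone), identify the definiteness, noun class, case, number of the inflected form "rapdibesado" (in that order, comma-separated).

Segment: rapdi-b-es-a-do.
definiteness: -b → indefinite.
noun class: -es → class IV.
case: -a → locative.
number: -do → plural.

indefinite, class IV, locative, plural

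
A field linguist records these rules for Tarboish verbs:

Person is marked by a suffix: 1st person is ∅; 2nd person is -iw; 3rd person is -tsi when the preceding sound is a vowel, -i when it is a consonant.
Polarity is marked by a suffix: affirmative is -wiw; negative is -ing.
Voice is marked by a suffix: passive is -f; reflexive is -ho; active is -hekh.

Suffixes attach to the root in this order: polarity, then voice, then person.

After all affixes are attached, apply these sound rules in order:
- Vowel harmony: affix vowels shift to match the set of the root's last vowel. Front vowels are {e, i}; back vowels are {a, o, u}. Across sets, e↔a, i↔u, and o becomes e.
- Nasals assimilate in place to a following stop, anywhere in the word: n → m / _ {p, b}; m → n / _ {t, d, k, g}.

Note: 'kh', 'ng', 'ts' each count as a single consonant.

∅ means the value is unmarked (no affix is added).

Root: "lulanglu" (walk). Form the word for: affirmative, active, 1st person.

lulangluwuwhakh

Attach polarity affirmative -wiw → lulangluwiw.
Attach voice active -hekh → lulangluwiwhekh.
person = 1st person: zero marking, form stays lulangluwiwhekh.
Apply vowel harmony: lulangluwiwhekh → lulangluwuwhakh.
Nasal assimilation: no change.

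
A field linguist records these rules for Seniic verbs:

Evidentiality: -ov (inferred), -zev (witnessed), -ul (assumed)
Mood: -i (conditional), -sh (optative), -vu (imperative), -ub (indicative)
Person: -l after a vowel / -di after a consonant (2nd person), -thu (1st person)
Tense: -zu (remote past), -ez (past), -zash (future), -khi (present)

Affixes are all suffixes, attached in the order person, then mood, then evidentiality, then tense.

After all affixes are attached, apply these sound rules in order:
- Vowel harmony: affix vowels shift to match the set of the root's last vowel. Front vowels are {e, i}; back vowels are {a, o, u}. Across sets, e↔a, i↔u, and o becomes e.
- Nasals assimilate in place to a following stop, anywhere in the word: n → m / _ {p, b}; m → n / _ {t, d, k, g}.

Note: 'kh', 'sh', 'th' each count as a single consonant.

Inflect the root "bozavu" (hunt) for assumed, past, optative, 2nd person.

Attach person 2nd person -l (after vowel 'u') → bozavul.
Attach mood optative -sh → bozavulsh.
Attach evidentiality assumed -ul → bozavulshul.
Attach tense past -ez → bozavulshulez.
Apply vowel harmony: bozavulshulez → bozavulshulaz.
Nasal assimilation: no change.

bozavulshulaz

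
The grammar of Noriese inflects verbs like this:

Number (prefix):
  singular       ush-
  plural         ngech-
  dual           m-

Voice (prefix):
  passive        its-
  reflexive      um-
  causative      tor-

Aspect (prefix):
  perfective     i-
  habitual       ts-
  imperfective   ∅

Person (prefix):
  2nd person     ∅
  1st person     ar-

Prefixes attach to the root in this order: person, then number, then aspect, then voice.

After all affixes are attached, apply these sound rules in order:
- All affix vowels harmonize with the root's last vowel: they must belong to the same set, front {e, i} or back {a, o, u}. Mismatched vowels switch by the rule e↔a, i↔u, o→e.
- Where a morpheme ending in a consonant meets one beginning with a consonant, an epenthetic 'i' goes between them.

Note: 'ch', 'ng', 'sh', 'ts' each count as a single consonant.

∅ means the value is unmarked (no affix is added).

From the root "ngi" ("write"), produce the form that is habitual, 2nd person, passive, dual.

person = 2nd person: zero marking, form stays ngi.
Attach number dual m- → mngi.
Attach aspect habitual ts- → tsmngi.
Attach voice passive its- → itstsmngi.
Vowel harmony: no change.
Apply epenthesis: itstsmngi → itsitsimingi.

itsitsimingi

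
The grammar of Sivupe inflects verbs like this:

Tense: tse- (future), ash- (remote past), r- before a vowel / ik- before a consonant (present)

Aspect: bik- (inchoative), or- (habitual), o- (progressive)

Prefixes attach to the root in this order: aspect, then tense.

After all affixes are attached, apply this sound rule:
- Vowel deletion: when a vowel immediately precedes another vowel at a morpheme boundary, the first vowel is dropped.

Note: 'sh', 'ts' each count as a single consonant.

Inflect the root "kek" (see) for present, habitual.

rorkek

Attach aspect habitual or- → orkek.
Attach tense present r- (before vowel 'o') → rorkek.
Vowel deletion: no change.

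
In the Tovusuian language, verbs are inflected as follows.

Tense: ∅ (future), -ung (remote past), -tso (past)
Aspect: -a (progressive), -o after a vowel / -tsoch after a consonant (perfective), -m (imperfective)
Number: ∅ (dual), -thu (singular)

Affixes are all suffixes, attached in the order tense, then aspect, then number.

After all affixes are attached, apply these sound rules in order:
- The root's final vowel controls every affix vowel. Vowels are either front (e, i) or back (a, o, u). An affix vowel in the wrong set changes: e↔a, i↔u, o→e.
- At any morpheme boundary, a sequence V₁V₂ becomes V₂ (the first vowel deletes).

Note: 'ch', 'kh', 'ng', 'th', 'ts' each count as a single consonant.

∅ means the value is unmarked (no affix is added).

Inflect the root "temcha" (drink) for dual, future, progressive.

tense = future: zero marking, form stays temcha.
Attach aspect progressive -a → temchaa.
number = dual: zero marking, form stays temchaa.
Vowel harmony: no change.
Apply vowel deletion: temchaa → temcha.

temcha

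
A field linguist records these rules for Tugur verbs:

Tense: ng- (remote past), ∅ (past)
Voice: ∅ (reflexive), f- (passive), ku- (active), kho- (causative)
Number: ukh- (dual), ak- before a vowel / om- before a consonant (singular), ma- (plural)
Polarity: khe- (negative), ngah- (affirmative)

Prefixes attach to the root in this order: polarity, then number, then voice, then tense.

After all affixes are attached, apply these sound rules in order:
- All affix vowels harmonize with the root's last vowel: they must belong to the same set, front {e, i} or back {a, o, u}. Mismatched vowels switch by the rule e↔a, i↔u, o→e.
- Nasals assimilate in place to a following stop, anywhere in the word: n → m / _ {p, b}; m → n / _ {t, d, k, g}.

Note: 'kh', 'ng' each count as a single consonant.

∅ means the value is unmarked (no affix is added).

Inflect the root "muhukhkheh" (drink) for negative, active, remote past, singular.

ngkiemkhemuhukhkheh

Attach polarity negative khe- → khemuhukhkheh.
Attach number singular om- (before consonant 'kh') → omkhemuhukhkheh.
Attach voice active ku- → kuomkhemuhukhkheh.
Attach tense remote past ng- → ngkuomkhemuhukhkheh.
Apply vowel harmony: ngkuomkhemuhukhkheh → ngkiemkhemuhukhkheh.
Nasal assimilation: no change.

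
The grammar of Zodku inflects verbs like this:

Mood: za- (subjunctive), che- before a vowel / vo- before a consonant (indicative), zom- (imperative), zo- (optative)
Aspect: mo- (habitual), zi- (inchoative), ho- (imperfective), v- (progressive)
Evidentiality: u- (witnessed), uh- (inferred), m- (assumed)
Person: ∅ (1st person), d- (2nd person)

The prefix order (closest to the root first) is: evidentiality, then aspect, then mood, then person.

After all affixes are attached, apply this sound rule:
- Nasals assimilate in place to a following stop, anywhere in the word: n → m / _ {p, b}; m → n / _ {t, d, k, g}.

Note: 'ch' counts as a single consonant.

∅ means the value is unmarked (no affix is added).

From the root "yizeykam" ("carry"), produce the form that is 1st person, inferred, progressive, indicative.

Attach evidentiality inferred uh- → uhyizeykam.
Attach aspect progressive v- → vuhyizeykam.
Attach mood indicative vo- (before consonant 'v') → vovuhyizeykam.
person = 1st person: zero marking, form stays vovuhyizeykam.
Nasal assimilation: no change.

vovuhyizeykam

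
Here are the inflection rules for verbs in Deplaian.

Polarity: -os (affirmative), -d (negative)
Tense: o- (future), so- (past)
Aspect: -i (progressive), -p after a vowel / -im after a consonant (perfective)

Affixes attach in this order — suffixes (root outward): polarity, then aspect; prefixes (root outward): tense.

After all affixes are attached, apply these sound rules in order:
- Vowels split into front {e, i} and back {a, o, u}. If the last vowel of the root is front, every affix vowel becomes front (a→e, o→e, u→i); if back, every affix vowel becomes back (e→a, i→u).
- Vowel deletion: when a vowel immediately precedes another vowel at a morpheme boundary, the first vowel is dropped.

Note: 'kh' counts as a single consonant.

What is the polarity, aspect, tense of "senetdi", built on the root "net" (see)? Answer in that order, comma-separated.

Segment: so-net-d-i.
polarity: -d → negative.
aspect: -i → progressive.
tense: so- → past.

negative, progressive, past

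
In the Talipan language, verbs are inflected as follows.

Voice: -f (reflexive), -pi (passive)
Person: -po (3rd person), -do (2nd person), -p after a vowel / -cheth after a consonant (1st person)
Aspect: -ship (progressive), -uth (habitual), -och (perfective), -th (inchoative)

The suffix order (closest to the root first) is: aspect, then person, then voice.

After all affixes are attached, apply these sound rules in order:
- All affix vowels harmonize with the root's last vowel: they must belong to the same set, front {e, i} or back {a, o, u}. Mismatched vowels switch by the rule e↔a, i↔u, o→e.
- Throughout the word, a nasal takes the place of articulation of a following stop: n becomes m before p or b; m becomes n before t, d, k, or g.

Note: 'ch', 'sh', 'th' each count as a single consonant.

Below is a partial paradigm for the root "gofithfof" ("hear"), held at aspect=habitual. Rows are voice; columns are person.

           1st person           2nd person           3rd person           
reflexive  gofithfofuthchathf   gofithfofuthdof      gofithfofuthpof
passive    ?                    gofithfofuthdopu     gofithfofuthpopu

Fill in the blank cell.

gofithfofuthchathpu

Attach aspect habitual -uth → gofithfofuth.
Attach person 1st person -cheth (after consonant 'th') → gofithfofuthcheth.
Attach voice passive -pi → gofithfofuthchethpi.
Apply vowel harmony: gofithfofuthchethpi → gofithfofuthchathpu.
Nasal assimilation: no change.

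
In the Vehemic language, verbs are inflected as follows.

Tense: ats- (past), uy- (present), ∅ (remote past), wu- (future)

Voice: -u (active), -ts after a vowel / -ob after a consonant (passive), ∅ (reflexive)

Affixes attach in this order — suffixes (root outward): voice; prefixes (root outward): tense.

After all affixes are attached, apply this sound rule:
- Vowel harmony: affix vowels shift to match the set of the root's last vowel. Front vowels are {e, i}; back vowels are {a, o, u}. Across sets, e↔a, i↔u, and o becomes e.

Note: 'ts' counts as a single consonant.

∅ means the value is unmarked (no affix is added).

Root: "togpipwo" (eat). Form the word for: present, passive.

Attach tense present uy- → uytogpipwo.
Attach voice passive -ts (after vowel 'o') → uytogpipwots.
Vowel harmony: no change.

uytogpipwots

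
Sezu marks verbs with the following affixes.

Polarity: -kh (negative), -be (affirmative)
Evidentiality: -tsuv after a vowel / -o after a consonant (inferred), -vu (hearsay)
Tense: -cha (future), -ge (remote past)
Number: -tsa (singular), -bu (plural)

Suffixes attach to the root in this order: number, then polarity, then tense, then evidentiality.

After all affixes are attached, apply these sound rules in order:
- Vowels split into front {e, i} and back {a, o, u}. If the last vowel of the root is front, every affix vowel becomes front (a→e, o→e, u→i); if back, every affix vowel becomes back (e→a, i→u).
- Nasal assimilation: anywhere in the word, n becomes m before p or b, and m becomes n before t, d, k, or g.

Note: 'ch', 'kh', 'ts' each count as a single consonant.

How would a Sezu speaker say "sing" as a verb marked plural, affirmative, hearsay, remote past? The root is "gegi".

gegibibegevi

Attach number plural -bu → gegibu.
Attach polarity affirmative -be → gegibube.
Attach tense remote past -ge → gegibubege.
Attach evidentiality hearsay -vu → gegibubegevu.
Apply vowel harmony: gegibubegevu → gegibibegevi.
Nasal assimilation: no change.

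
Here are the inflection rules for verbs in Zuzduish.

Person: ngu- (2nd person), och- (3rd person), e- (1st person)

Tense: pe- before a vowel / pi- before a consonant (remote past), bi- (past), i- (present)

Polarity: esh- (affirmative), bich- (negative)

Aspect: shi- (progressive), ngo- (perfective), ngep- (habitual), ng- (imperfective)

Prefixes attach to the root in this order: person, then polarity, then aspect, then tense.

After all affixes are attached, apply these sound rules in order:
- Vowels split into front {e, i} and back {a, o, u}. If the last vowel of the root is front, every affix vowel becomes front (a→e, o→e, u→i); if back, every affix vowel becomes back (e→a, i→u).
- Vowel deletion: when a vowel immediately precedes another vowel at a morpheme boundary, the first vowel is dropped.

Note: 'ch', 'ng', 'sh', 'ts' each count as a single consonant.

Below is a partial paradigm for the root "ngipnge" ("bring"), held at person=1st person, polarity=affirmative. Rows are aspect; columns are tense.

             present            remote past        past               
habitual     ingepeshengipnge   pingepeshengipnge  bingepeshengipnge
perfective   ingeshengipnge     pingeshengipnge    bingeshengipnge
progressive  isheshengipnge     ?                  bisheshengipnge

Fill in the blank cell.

Attach person 1st person e- → engipnge.
Attach polarity affirmative esh- → eshengipnge.
Attach aspect progressive shi- → shieshengipnge.
Attach tense remote past pi- (before consonant 'sh') → pishieshengipnge.
Vowel harmony: no change.
Apply vowel deletion: pishieshengipnge → pisheshengipnge.

pisheshengipnge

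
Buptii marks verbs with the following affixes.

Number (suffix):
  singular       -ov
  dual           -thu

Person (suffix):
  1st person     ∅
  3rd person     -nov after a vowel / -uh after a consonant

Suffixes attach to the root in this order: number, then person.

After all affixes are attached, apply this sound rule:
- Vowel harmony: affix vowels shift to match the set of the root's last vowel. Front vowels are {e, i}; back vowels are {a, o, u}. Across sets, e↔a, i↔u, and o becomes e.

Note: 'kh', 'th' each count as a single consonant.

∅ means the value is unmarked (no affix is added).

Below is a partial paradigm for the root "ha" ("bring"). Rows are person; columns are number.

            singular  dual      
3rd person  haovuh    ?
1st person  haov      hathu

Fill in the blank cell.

hathunov

Attach number dual -thu → hathu.
Attach person 3rd person -nov (after vowel 'u') → hathunov.
Vowel harmony: no change.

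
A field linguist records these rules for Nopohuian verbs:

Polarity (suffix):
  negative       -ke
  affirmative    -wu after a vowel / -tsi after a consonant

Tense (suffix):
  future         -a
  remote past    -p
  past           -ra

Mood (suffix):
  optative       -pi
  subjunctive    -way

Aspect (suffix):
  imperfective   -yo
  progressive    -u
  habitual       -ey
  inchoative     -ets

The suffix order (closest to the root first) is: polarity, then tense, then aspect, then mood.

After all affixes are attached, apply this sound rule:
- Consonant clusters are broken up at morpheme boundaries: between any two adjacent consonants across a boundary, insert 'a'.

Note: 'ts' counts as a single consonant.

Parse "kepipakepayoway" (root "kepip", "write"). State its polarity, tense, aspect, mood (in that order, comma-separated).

negative, remote past, imperfective, subjunctive

Segment: kepip-ke-p-yo-way.
polarity: -ke → negative.
tense: -p → remote past.
aspect: -yo → imperfective.
mood: -way → subjunctive.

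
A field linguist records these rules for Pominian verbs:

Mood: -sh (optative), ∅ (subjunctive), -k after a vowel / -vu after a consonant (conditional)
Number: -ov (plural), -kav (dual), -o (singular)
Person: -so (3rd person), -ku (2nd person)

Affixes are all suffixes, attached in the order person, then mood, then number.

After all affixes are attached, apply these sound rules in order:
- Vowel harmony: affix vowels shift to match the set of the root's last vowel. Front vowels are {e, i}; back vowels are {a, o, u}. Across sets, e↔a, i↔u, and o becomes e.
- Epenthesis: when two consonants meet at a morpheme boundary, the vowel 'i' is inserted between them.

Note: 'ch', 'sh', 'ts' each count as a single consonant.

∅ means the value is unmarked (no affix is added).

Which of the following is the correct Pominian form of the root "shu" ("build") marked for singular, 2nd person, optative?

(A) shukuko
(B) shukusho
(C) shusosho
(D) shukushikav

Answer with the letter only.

Attach person 2nd person -ku → shuku.
Attach mood optative -sh → shukush.
Attach number singular -o → shukusho.
Vowel harmony: no change.
Epenthesis: no change.
So the correct form is shukusho, option (B).
(C) shusosho is wrong: it uses 3rd person instead of 2nd person for person.
(D) shukushikav is wrong: it uses dual instead of singular for number.
(A) shukuko is wrong: it uses conditional instead of optative for mood.

B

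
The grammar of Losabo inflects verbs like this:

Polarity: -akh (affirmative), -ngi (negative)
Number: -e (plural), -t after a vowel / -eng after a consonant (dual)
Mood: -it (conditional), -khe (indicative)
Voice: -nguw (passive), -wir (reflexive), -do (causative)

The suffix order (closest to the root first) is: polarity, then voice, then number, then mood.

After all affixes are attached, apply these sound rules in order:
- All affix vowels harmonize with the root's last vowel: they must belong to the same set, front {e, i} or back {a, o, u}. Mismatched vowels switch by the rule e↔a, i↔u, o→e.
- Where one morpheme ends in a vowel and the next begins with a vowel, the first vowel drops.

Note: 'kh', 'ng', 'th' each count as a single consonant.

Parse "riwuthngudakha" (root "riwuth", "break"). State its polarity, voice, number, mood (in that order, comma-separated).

negative, causative, plural, indicative

Segment: riwuth-ngi-do-e-khe.
polarity: -ngi → negative.
voice: -do → causative.
number: -e → plural.
mood: -khe → indicative.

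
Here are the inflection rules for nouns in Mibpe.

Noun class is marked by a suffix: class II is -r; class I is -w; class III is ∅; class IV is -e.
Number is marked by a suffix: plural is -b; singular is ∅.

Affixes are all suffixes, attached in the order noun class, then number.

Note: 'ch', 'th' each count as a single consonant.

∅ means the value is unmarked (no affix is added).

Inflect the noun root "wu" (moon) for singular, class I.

Attach noun class class I -w → wuw.
number = singular: zero marking, form stays wuw.

wuw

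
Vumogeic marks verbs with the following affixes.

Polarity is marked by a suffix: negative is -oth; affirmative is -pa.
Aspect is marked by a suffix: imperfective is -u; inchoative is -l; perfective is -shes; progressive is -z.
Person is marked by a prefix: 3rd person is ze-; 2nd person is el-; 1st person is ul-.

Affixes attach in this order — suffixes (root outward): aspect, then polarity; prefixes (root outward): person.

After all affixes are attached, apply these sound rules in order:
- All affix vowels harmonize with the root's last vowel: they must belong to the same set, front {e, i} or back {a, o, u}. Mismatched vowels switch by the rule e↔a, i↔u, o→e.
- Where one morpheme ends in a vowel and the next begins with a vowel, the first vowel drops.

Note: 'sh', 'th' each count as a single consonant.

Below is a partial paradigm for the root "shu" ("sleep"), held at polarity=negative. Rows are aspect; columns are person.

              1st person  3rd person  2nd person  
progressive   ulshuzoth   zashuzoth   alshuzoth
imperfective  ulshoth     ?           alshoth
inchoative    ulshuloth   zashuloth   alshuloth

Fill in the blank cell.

Attach aspect imperfective -u → shuu.
Attach polarity negative -oth → shuuoth.
Attach person 3rd person ze- → zeshuuoth.
Apply vowel harmony: zeshuuoth → zashuuoth.
Apply vowel deletion: zashuuoth → zashoth.

zashoth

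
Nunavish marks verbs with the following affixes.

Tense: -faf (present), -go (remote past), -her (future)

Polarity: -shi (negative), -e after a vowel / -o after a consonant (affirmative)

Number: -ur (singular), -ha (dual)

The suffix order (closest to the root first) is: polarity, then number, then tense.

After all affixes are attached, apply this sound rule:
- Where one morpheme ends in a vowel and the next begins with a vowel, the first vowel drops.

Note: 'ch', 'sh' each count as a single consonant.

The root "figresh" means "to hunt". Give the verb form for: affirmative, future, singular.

Attach polarity affirmative -o (after consonant 'sh') → figresho.
Attach number singular -ur → figreshour.
Attach tense future -her → figreshourher.
Apply vowel deletion: figreshourher → figreshurher.

figreshurher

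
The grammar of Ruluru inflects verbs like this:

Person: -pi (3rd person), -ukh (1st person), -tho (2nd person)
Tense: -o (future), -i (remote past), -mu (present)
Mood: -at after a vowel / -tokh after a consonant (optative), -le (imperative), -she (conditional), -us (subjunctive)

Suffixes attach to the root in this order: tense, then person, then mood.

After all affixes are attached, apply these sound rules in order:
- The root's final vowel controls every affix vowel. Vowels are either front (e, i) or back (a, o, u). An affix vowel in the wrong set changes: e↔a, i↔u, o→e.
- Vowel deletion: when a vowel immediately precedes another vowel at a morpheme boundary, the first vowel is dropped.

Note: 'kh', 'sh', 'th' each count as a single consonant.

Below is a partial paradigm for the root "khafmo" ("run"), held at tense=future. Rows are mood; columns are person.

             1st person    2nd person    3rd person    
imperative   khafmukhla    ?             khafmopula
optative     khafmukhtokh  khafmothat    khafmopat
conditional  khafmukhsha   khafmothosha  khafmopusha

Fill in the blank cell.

Attach tense future -o → khafmoo.
Attach person 2nd person -tho → khafmootho.
Attach mood imperative -le → khafmoothole.
Apply vowel harmony: khafmoothole → khafmoothola.
Apply vowel deletion: khafmoothola → khafmothola.

khafmothola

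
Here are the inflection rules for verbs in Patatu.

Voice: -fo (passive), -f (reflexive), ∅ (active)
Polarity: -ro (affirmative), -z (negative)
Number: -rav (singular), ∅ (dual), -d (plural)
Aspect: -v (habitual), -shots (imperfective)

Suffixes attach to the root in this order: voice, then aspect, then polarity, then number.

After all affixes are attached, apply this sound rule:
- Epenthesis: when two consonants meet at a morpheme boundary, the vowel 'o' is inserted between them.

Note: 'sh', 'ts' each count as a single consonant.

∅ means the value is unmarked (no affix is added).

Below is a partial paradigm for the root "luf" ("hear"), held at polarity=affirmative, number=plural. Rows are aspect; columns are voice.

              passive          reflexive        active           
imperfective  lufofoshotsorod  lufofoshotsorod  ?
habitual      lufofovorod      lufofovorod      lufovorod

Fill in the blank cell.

voice = active: zero marking, form stays luf.
Attach aspect imperfective -shots → lufshots.
Attach polarity affirmative -ro → lufshotsro.
Attach number plural -d → lufshotsrod.
Apply epenthesis: lufshotsrod → lufoshotsorod.

lufoshotsorod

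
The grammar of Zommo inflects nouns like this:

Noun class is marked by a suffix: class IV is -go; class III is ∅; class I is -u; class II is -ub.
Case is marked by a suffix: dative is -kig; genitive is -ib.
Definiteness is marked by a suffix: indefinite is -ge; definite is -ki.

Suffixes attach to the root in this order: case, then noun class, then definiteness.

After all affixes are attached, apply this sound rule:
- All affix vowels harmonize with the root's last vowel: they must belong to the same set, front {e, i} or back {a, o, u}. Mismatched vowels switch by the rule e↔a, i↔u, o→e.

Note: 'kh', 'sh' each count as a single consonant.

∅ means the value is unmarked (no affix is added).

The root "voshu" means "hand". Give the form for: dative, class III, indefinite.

voshukugga

Attach case dative -kig → voshukig.
noun class = class III: zero marking, form stays voshukig.
Attach definiteness indefinite -ge → voshukigge.
Apply vowel harmony: voshukigge → voshukugga.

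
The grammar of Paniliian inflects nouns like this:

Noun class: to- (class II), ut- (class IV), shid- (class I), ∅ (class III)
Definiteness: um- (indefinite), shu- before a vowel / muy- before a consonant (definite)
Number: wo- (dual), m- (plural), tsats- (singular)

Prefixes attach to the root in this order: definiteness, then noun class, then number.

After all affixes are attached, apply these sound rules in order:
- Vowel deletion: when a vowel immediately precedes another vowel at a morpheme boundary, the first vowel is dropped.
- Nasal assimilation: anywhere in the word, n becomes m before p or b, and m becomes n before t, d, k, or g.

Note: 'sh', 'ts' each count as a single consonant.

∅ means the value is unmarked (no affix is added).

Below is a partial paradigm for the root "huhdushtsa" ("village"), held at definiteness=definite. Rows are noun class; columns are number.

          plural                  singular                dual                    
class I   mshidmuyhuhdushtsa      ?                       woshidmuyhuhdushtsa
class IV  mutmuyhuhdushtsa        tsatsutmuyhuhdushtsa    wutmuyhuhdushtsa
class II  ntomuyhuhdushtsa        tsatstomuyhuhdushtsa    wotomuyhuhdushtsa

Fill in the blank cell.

Attach definiteness definite muy- (before consonant 'h') → muyhuhdushtsa.
Attach noun class class I shid- → shidmuyhuhdushtsa.
Attach number singular tsats- → tsatsshidmuyhuhdushtsa.
Vowel deletion: no change.
Nasal assimilation: no change.

tsatsshidmuyhuhdushtsa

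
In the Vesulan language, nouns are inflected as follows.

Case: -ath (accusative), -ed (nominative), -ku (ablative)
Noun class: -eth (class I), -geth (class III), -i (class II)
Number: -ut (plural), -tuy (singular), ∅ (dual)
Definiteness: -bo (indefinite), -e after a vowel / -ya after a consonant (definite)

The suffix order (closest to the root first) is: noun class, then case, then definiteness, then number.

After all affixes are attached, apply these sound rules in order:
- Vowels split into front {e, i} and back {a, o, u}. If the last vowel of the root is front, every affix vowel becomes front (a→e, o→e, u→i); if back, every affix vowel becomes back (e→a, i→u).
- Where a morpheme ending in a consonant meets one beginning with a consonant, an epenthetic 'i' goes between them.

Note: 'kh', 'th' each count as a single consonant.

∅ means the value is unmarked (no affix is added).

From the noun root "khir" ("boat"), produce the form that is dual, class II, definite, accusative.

Attach noun class class II -i → khiri.
Attach case accusative -ath → khiriath.
Attach definiteness definite -ya (after consonant 'th') → khiriathya.
number = dual: zero marking, form stays khiriathya.
Apply vowel harmony: khiriathya → khiriethye.
Apply epenthesis: khiriethye → khiriethiye.

khiriethiye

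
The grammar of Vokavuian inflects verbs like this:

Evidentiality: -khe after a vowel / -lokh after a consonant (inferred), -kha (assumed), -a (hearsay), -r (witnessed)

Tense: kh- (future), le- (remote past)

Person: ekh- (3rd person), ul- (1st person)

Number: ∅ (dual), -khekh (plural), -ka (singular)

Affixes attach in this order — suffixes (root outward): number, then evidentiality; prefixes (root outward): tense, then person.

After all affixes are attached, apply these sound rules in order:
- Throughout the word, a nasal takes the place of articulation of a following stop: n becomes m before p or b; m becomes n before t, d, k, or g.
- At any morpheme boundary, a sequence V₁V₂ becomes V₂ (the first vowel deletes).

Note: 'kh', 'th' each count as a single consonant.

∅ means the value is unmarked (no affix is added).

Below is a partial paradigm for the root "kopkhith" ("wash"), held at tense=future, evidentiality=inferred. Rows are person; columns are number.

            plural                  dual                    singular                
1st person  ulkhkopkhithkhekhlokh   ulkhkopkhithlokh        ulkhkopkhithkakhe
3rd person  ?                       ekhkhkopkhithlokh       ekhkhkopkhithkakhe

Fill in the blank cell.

ekhkhkopkhithkhekhlokh

Attach number plural -khekh → kopkhithkhekh.
Attach tense future kh- → khkopkhithkhekh.
Attach person 3rd person ekh- → ekhkhkopkhithkhekh.
Attach evidentiality inferred -lokh (after consonant 'kh') → ekhkhkopkhithkhekhlokh.
Nasal assimilation: no change.
Vowel deletion: no change.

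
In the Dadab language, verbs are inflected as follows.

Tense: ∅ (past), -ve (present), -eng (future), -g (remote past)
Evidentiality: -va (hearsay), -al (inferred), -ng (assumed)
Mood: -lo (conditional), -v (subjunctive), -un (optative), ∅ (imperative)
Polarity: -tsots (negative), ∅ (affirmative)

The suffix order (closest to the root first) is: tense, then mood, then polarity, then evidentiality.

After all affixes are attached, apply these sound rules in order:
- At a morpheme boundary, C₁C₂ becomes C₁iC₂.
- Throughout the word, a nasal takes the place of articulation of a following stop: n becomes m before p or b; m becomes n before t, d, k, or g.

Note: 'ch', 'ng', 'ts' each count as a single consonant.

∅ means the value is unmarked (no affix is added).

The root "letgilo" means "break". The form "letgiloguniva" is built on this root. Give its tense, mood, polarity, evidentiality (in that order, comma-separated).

remote past, optative, affirmative, hearsay

Segment: letgilo-g-un-va.
tense: -g → remote past.
mood: -un → optative.
polarity: ∅ → affirmative.
evidentiality: -va → hearsay.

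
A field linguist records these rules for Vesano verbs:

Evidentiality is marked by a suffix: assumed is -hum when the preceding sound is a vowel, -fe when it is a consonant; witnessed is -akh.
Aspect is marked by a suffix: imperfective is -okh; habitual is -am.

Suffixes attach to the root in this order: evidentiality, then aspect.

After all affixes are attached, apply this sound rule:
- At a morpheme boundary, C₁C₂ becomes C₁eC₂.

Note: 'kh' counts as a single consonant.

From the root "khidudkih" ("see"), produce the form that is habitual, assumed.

Attach evidentiality assumed -fe (after consonant 'h') → khidudkihfe.
Attach aspect habitual -am → khidudkihfeam.
Apply epenthesis: khidudkihfeam → khidudkihefeam.

khidudkihefeam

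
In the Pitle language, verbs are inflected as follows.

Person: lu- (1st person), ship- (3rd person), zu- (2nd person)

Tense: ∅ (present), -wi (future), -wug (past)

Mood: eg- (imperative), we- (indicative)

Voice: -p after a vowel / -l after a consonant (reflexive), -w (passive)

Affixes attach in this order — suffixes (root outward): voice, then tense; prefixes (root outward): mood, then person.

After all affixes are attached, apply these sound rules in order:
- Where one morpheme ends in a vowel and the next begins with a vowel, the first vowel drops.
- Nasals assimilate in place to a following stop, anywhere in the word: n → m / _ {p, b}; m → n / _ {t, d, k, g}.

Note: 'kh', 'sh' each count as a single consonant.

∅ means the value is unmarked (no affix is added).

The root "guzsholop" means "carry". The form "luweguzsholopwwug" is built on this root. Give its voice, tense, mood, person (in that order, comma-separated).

Segment: lu-we-guzsholop-w-wug.
voice: -w → passive.
tense: -wug → past.
mood: we- → indicative.
person: lu- → 1st person.

passive, past, indicative, 1st person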